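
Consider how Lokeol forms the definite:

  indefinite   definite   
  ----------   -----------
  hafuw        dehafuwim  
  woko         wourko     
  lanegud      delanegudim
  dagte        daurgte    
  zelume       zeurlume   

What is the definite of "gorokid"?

lanegud and zelume both have 3 vowels yet inflect differently (delanegudim, zeurlume), so the number of vowels is not what conditions the rule; whether the stem ends in a vowel or a consonant is.
"gorokid" ends in a consonant. The stems ending in a consonant (hafuw → dehafuwim, lanegud → delanegudim) add de- … -im around the stem.
The other pattern: stems ending in a vowel insert -ur- after the first vowel.
So gorokid → degorokidim.

degorokidim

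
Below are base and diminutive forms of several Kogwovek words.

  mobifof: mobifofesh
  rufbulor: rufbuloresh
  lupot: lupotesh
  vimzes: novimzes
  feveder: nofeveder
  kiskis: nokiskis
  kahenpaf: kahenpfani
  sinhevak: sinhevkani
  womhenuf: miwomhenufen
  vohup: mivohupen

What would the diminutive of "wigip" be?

nowigip

rufbulor and feveder both end in -r yet inflect differently (rufbuloresh, nofeveder), so the final letter is not what conditions the rule; the last vowel is.
"wigip" has last vowel 'i'. The one such stem in the data (kiskis → nokiskis) adds the prefix no-, so the same rule applies.
The other patterns: stems whose last vowel is 'o' add -esh; stems whose last vowel is 'a' delete the last vowel and add -ani; stems whose last vowel is 'u' add mi- … -en around the stem.
So wigip → nowigip.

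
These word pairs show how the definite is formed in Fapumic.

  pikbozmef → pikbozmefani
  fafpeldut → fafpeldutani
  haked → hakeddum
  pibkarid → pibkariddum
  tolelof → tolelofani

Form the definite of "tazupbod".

haked and pikbozmef both have last vowel 'e' yet inflect differently (hakeddum, pikbozmefani), so the last vowel is not what conditions the rule; the final letter is.
"tazupbod" ends in -d. The stems ending in -d (haked → hakeddum, pibkarid → pibkariddum) double the final consonant and add -um.
So tazupbod → tazupboddum.

tazupboddum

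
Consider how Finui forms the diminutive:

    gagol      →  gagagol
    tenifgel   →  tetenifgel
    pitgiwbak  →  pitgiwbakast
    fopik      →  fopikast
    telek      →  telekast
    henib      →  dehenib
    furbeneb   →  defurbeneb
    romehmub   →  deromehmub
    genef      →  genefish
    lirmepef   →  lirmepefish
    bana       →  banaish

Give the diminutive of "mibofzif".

mibofzifish

"mibofzif" ends in -f. The stems ending in -f (genef → genefish, lirmepef → lirmepefish) add -ish.
So mibofzif → mibofzifish.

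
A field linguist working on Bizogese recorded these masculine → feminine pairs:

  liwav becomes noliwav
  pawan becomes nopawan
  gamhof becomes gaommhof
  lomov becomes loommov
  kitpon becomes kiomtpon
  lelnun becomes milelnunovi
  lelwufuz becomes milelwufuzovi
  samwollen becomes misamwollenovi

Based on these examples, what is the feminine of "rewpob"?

liwav and lomov both end in -v yet inflect differently (noliwav, loommov), so the final letter is not what conditions the rule; the last vowel is.
"rewpob" has last vowel 'o'. The stems whose last vowel is 'o' (gamhof → gaommhof, lomov → loommov, kitpon → kiomtpon) insert -om- after the first vowel.
The other patterns: stems whose last vowel is 'a' add the prefix no-; stems whose last vowel is 'e' or 'u' add mi- … -ovi around the stem.
So rewpob → reomwpob.

reomwpob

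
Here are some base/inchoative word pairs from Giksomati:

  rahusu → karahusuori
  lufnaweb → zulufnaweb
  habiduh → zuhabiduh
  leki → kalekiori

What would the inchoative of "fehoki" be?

rahusu and habiduh both have last vowel 'u' yet inflect differently (karahusuori, zuhabiduh), so the last vowel is not what conditions the rule; whether the stem ends in a vowel or a consonant is.
"fehoki" ends in a vowel. The stems ending in a vowel (leki → kalekiori, rahusu → karahusuori) add ka- … -ori around the stem.
So fehoki → kafehokiori.

kafehokiori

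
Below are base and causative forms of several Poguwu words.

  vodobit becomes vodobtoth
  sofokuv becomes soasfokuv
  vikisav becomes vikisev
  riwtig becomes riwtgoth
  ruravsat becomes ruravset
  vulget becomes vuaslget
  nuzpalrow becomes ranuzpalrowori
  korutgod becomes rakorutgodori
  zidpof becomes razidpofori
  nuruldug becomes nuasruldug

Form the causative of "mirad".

ruravsat and vodobit both end in -t yet inflect differently (ruravset, vodobtoth), so the final letter is not what conditions the rule; the last vowel is.
"mirad" has last vowel 'a'. The stems whose last vowel is 'a' (ruravsat → ruravset, vikisav → vikisev) change the last vowel to 'e'.
So mirad → mired.

mired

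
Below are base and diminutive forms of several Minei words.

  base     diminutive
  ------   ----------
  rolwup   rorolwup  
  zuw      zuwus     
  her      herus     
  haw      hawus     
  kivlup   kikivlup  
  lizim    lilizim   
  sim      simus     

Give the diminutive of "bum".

bumus

sim and lizim both end in -m yet inflect differently (simus, lilizim), so the final letter is not what conditions the rule; the number of vowels is.
"bum" has 1 vowel. The stems with 1 vowel (zuw → zuwus, haw → hawus, sim → simus) add -us.
So bum → bumus.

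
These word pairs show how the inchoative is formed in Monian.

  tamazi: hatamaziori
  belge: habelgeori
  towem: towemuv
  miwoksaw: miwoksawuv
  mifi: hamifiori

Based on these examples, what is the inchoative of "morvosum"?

towem and belge both have last vowel 'e' yet inflect differently (towemuv, habelgeori), so the last vowel is not what conditions the rule; whether the stem ends in a vowel or a consonant is.
"morvosum" ends in a consonant. The stems ending in a consonant (miwoksaw → miwoksawuv, towem → towemuv) add -uv.
The other pattern: stems ending in a vowel add ha- … -ori around the stem.
So morvosum → morvosumuv.

morvosumuv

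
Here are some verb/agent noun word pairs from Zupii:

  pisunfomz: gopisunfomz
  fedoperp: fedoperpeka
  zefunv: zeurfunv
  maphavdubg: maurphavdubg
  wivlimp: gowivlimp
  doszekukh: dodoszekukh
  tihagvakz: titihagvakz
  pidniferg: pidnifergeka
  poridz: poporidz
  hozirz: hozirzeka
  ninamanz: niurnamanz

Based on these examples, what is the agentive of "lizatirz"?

lizatirzeka

ninamanz and pisunfomz both end in -z yet inflect differently (niurnamanz, gopisunfomz), so the final letter is not what conditions the rule; the second-to-last letter is.
"lizatirz" has second-to-last letter 'r'. The stems whose second-to-last letter is 'r' (fedoperp → fedoperpeka, hozirz → hozirzeka, pidniferg → pidnifergeka) add -eka.
So lizatirz → lizatirzeka.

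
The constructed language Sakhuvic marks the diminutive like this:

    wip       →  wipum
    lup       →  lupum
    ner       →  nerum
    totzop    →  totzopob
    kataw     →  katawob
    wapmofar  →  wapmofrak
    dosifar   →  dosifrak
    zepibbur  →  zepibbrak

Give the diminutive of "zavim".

zavimob

wip and totzop both end in -p yet inflect differently (wipum, totzopob), so the final letter is not what conditions the rule; the number of vowels is.
"zavim" has 2 vowels. The stems with 2 vowels (totzop → totzopob, kataw → katawob) add -ob.
The other patterns: stems with 1 vowel add -um; stems with 3 vowels delete the last vowel and add -ak.
So zavim → zavimob.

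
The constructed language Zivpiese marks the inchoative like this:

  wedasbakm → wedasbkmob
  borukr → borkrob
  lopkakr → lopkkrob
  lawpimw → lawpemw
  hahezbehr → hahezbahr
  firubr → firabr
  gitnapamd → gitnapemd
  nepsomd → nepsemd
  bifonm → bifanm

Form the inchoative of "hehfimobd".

hehfimabd

wedasbakm and bifonm both end in -m yet inflect differently (wedasbkmob, bifanm), so the final letter is not what conditions the rule; the second-to-last letter is.
"hehfimobd" has second-to-last letter 'b'. The one such stem in the data (firubr → firabr) changes the last vowel to 'a' (as do bifonm, hahezbehr), so the same rule applies.
So hehfimobd → hehfimabd.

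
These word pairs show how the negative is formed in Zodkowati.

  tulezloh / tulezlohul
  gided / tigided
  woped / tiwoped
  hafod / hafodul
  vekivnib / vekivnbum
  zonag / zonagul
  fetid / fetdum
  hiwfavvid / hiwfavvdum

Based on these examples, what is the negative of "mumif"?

hiwfavvid and gided both end in -d yet inflect differently (hiwfavvdum, tigided), so the final letter is not what conditions the rule; the last vowel is.
"mumif" has last vowel 'i'. The stems whose last vowel is 'i' (vekivnib → vekivnbum, hiwfavvid → hiwfavvdum, fetid → fetdum) delete the last vowel and add -um.
So mumif → mumfum.

mumfum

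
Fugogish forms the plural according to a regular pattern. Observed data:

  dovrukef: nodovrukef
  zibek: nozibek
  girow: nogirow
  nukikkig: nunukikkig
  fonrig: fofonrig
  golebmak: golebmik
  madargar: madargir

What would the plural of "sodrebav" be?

zibek and golebmak both end in -k yet inflect differently (nozibek, golebmik), so the final letter is not what conditions the rule; the last vowel is.
"sodrebav" has last vowel 'a'. The stems whose last vowel is 'a' (golebmak → golebmik, madargar → madargir) change the last vowel to 'i'.
The other patterns: stems whose last vowel is 'e' or 'o' add the prefix no-; stems whose last vowel is 'i' repeat the first consonant+vowel as a prefix.
So sodrebav → sodrebiv.

sodrebiv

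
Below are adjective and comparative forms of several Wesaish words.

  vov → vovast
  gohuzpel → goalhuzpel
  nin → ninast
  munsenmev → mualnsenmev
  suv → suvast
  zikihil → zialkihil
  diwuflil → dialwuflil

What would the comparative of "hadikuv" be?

munsenmev and suv both end in -v yet inflect differently (mualnsenmev, suvast), so the final letter is not what conditions the rule; the number of vowels is.
"hadikuv" has 3 vowels. The stems with 3 vowels (diwuflil → dialwuflil, munsenmev → mualnsenmev, zikihil → zialkihil) insert -al- after the first vowel.
The other pattern: stems with 1 vowel add -ast.
So hadikuv → haaldikuv.

haaldikuv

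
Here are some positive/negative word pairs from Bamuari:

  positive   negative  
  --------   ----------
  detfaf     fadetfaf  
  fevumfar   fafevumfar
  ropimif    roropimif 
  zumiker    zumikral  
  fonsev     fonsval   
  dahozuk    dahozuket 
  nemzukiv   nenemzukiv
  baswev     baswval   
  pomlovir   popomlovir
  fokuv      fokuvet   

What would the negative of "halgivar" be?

nemzukiv and fokuv both end in -v yet inflect differently (nenemzukiv, fokuvet), so the final letter is not what conditions the rule; the last vowel is.
"halgivar" has last vowel 'a'. The stems whose last vowel is 'a' (fevumfar → fafevumfar, detfaf → fadetfaf) add the prefix fa-.
So halgivar → fahalgivar.

fahalgivar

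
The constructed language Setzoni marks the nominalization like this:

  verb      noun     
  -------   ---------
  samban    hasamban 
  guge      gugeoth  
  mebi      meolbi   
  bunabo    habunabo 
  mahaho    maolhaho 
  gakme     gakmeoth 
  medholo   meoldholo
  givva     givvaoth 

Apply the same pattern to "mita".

"mita" begins with m-. The stems beginning with m- (medholo → meoldholo, mebi → meolbi, mahaho → maolhaho) insert -ol- after the first vowel.
The other patterns: stems beginning with g- add -oth; stems beginning with b- or s- add the prefix ha-.
So mita → miolta.

miolta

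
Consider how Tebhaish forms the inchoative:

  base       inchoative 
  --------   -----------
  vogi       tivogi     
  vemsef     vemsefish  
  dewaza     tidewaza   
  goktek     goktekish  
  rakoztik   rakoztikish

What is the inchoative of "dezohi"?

tidezohi

vogi and rakoztik both have last vowel 'i' yet inflect differently (tivogi, rakoztikish), so the last vowel is not what conditions the rule; whether the stem ends in a vowel or a consonant is.
"dezohi" ends in a vowel. The stems ending in a vowel (vogi → tivogi, dewaza → tidewaza) add the prefix ti-.
The other pattern: stems ending in a consonant add -ish.
So dezohi → tidezohi.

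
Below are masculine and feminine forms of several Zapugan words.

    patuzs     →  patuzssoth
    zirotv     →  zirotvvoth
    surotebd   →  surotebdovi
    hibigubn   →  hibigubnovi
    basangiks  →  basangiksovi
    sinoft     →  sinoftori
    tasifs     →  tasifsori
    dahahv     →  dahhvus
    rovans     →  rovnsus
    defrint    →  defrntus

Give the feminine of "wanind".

patuzs and basangiks both end in -s yet inflect differently (patuzssoth, basangiksovi), so the final letter is not what conditions the rule; the second-to-last letter is.
"wanind" has second-to-last letter 'n'. The stems whose second-to-last letter is 'n' (rovans → rovnsus, defrint → defrntus) delete the last vowel and add -us.
So wanind → wanndus.

wanndus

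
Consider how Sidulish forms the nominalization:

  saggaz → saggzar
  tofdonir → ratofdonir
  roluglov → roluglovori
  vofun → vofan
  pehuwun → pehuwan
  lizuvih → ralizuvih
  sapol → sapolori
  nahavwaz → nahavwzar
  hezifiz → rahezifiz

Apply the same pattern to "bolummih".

rabolummih

saggaz and hezifiz both end in -z yet inflect differently (saggzar, rahezifiz), so the final letter is not what conditions the rule; the last vowel is.
"bolummih" has last vowel 'i'. The stems whose last vowel is 'i' (hezifiz → rahezifiz, tofdonir → ratofdonir, lizuvih → ralizuvih) add the prefix ra-.
The other patterns: stems whose last vowel is 'a' delete the last vowel and add -ar; stems whose last vowel is 'o' add -ori; stems whose last vowel is 'u' change the last vowel to 'a'.
So bolummih → rabolummih.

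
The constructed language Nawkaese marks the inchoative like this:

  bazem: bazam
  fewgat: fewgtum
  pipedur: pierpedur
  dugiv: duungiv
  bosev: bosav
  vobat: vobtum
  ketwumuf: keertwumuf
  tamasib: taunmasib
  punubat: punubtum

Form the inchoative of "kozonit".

"kozonit" has last vowel 'i'. The stems whose last vowel is 'i' (dugiv → duungiv, tamasib → taunmasib) insert -un- after the first vowel.
So kozonit → kounzonit.

kounzonit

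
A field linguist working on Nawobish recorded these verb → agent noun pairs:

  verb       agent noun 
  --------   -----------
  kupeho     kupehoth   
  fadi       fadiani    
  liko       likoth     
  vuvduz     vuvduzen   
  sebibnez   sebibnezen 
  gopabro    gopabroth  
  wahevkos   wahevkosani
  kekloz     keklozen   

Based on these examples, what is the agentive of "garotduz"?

garotduzen

gopabro and kekloz both have last vowel 'o' yet inflect differently (gopabroth, keklozen), so the last vowel is not what conditions the rule; the final letter is.
"garotduz" ends in -z. The stems ending in -z (sebibnez → sebibnezen, vuvduz → vuvduzen, kekloz → keklozen) add -en.
The other patterns: stems ending in -o drop the final letter and add -oth; stems ending in -i or -s add -ani.
So garotduz → garotduzen.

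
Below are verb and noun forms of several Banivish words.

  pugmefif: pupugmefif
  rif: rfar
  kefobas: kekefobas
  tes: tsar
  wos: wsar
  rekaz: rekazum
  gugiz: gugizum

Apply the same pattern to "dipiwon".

"dipiwon" has 3 vowels. The stems with 3 vowels (pugmefif → pupugmefif, kefobas → kekefobas) repeat the first consonant+vowel as a prefix.
So dipiwon → didipiwon.

didipiwon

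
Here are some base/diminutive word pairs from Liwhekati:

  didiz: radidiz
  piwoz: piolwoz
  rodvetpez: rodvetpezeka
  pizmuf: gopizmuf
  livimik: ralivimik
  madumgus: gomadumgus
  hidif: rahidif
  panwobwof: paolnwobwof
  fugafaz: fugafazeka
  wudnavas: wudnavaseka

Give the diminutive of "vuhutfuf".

didiz and fugafaz both end in -z yet inflect differently (radidiz, fugafazeka), so the final letter is not what conditions the rule; the last vowel is.
"vuhutfuf" has last vowel 'u'. The stems whose last vowel is 'u' (madumgus → gomadumgus, pizmuf → gopizmuf) add the prefix go-.
So vuhutfuf → govuhutfuf.

govuhutfuf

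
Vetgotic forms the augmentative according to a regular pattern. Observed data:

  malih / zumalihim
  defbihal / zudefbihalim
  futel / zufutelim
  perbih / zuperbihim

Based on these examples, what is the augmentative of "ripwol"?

Every pair shown (malih → zumalihim, defbihal → zudefbihalim, futel → zufutelim, …) follows the same rule: add zu- … -im around the stem.
So ripwol → zuripwolim.

zuripwolim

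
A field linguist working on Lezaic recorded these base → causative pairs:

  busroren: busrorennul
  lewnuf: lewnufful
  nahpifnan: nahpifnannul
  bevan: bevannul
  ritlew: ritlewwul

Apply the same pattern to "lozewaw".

Every pair shown (busroren → busrorennul, lewnuf → lewnufful, nahpifnan → nahpifnannul, …) follows the same rule: double the final consonant and add -ul.
So lozewaw → lozewawwul.

lozewawwul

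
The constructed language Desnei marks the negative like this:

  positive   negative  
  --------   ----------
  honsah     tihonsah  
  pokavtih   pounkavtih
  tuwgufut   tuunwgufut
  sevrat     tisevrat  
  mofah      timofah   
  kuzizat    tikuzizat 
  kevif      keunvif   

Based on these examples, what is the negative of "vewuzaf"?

"vewuzaf" has last vowel 'a'. The stems whose last vowel is 'a' (mofah → timofah, honsah → tihonsah, sevrat → tisevrat) add the prefix ti-.
So vewuzaf → tivewuzaf.

tivewuzaf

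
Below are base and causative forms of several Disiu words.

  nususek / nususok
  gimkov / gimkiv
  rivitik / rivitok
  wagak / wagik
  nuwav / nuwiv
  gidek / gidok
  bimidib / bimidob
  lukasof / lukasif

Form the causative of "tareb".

tarob

wagak and nususek both end in -k yet inflect differently (wagik, nususok), so the final letter is not what conditions the rule; the last vowel is.
"tareb" has last vowel 'e'. The stems whose last vowel is 'e' (nususek → nususok, gidek → gidok) change the last vowel to 'o'.
So tareb → tarob.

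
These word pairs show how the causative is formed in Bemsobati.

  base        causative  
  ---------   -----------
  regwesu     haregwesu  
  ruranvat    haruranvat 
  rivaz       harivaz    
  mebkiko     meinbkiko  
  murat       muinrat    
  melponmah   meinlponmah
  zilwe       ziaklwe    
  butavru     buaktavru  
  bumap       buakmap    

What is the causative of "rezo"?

harezo

ruranvat and murat both end in -t yet inflect differently (haruranvat, muinrat), so the final letter is not what conditions the rule; the first letter is.
"rezo" begins with r-. The stems beginning with r- (regwesu → haregwesu, ruranvat → haruranvat, rivaz → harivaz) add the prefix ha-.
The other patterns: stems beginning with m- insert -in- after the first vowel; stems beginning with b- or z- insert -ak- after the first vowel.
So rezo → harezo.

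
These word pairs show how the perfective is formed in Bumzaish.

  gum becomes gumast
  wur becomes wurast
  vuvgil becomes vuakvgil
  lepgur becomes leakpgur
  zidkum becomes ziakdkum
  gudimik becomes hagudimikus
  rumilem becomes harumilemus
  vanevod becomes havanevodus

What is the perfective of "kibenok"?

wur and lepgur both end in -r yet inflect differently (wurast, leakpgur), so the final letter is not what conditions the rule; the number of vowels is.
"kibenok" has 3 vowels. The stems with 3 vowels (gudimik → hagudimikus, rumilem → harumilemus, vanevod → havanevodus) add ha- … -us around the stem.
The other patterns: stems with 1 vowel add -ast; stems with 2 vowels insert -ak- after the first vowel.
So kibenok → hakibenokus.

hakibenokus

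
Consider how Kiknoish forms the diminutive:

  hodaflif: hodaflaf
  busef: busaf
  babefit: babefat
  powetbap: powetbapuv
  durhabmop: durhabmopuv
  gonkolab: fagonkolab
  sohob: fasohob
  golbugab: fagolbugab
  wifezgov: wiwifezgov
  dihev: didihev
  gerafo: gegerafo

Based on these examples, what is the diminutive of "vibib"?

powetbap and gonkolab both have last vowel 'a' yet inflect differently (powetbapuv, fagonkolab), so the last vowel is not what conditions the rule; the final letter is.
"vibib" ends in -b. The stems ending in -b (gonkolab → fagonkolab, sohob → fasohob, golbugab → fagolbugab) add the prefix fa-.
The other patterns: stems ending in -f or -t change the last vowel to 'a'; stems ending in -p add -uv; stems ending in -o or -v repeat the first consonant+vowel as a prefix.
So vibib → favibib.

favibib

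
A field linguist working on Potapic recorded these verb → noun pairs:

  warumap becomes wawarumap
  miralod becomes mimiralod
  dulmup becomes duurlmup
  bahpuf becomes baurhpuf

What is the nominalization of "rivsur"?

riurvsur

dulmup and warumap both end in -p yet inflect differently (duurlmup, wawarumap), so the final letter is not what conditions the rule; the last vowel is.
"rivsur" has last vowel 'u'. The stems whose last vowel is 'u' (bahpuf → baurhpuf, dulmup → duurlmup) insert -ur- after the first vowel.
So rivsur → riurvsur.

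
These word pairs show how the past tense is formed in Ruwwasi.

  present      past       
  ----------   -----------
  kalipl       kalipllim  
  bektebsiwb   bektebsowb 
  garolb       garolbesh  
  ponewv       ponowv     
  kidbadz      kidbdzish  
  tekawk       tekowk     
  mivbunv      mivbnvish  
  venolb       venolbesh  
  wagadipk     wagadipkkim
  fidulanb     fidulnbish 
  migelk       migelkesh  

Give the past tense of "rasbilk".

rasbilkesh

wagadipk and tekawk both end in -k yet inflect differently (wagadipkkim, tekowk), so the final letter is not what conditions the rule; the second-to-last letter is.
"rasbilk" has second-to-last letter 'l'. The stems whose second-to-last letter is 'l' (garolb → garolbesh, migelk → migelkesh, venolb → venolbesh) add -esh.
The other patterns: stems whose second-to-last letter is 'p' double the final consonant and add -im; stems whose second-to-last letter is 'w' change the last vowel to 'o'; stems whose second-to-last letter is 'd' or 'n' delete the last vowel and add -ish.
So rasbilk → rasbilkesh.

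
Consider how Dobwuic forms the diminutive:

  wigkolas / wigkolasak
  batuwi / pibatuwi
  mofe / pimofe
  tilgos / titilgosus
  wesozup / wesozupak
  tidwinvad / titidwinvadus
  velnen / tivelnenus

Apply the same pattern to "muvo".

wigkolas and tilgos both end in -s yet inflect differently (wigkolasak, titilgosus), so the final letter is not what conditions the rule; the first letter is.
"muvo" begins with m-. The one such stem in the data (mofe → pimofe) adds the prefix pi-, so the same rule applies.
The other patterns: stems beginning with w- add -ak; stems beginning with t- or v- add ti- … -us around the stem.
So muvo → pimuvo.

pimuvo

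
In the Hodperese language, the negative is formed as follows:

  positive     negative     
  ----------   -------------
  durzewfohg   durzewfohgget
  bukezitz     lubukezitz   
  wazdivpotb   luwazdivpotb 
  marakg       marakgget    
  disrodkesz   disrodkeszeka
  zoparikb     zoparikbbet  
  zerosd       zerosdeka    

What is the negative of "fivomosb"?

fivomosbeka

"fivomosb" has second-to-last letter 's'. The stems whose second-to-last letter is 's' (zerosd → zerosdeka, disrodkesz → disrodkeszeka) add -eka.
The other patterns: stems whose second-to-last letter is 't' add the prefix lu-; stems whose second-to-last letter is 'h' or 'k' double the final consonant and add -et.
So fivomosb → fivomosbeka.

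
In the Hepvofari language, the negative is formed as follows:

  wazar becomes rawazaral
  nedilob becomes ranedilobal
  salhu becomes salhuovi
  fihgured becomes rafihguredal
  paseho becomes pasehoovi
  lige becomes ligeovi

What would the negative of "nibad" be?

paseho and nedilob both have last vowel 'o' yet inflect differently (pasehoovi, ranedilobal), so the last vowel is not what conditions the rule; whether the stem ends in a vowel or a consonant is.
"nibad" ends in a consonant. The stems ending in a consonant (wazar → rawazaral, nedilob → ranedilobal, fihgured → rafihguredal) add ra- … -al around the stem.
The other pattern: stems ending in a vowel add -ovi.
So nibad → ranibadal.

ranibadal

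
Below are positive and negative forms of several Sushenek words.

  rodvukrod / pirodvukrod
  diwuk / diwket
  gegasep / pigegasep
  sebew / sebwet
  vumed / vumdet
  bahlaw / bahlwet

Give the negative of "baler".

balret

rodvukrod and vumed both end in -d yet inflect differently (pirodvukrod, vumdet), so the final letter is not what conditions the rule; the number of vowels is.
"baler" has 2 vowels. The stems with 2 vowels (diwuk → diwket, bahlaw → bahlwet, sebew → sebwet) delete the last vowel and add -et.
The other pattern: stems with 3 vowels add the prefix pi-.
So baler → balret.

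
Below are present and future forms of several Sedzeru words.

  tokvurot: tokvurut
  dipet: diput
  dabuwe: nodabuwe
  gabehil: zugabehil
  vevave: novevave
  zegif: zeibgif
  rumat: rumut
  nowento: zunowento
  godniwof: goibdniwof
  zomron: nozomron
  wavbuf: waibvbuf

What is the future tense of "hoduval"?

zuhoduval

godniwof and tokvurot both have last vowel 'o' yet inflect differently (goibdniwof, tokvurut), so the last vowel is not what conditions the rule; the final letter is.
"hoduval" ends in -l. The one such stem in the data (gabehil → zugabehil) adds the prefix zu-, so the same rule applies.
So hoduval → zuhoduval.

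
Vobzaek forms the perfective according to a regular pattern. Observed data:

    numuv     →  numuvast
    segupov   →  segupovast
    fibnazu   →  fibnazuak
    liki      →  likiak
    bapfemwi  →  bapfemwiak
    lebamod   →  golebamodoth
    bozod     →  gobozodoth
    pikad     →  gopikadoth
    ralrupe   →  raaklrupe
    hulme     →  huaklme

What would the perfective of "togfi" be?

"togfi" ends in -i. The stems ending in -i (liki → likiak, bapfemwi → bapfemwiak) add -ak.
So togfi → togfiak.

togfiak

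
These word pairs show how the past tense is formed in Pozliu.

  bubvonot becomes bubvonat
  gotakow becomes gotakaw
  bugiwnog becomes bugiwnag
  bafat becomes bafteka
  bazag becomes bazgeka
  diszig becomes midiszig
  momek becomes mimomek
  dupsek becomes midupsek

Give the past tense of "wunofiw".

bubvonot and bafat both end in -t yet inflect differently (bubvonat, bafteka), so the final letter is not what conditions the rule; the last vowel is.
"wunofiw" has last vowel 'i'. The one such stem in the data (diszig → midiszig) adds the prefix mi-, so the same rule applies.
So wunofiw → miwunofiw.

miwunofiw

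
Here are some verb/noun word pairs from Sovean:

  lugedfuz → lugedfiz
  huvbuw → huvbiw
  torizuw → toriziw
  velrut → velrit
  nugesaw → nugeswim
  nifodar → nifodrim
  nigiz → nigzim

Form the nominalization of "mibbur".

mibbir

lugedfuz and nigiz both end in -z yet inflect differently (lugedfiz, nigzim), so the final letter is not what conditions the rule; the last vowel is.
"mibbur" has last vowel 'u'. The stems whose last vowel is 'u' (huvbuw → huvbiw, torizuw → toriziw, velrut → velrit) change the last vowel to 'i'.
So mibbur → mibbir.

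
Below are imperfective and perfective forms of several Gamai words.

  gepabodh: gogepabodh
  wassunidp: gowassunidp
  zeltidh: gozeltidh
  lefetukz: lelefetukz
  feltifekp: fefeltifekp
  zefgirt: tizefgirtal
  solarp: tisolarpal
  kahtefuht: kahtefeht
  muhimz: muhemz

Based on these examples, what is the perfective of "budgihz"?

wassunidp and feltifekp both end in -p yet inflect differently (gowassunidp, fefeltifekp), so the final letter is not what conditions the rule; the second-to-last letter is.
"budgihz" has second-to-last letter 'h'. The one such stem in the data (kahtefuht → kahtefeht) changes the last vowel to 'e' (as does muhimz), so the same rule applies.
The other patterns: stems whose second-to-last letter is 'd' add the prefix go-; stems whose second-to-last letter is 'k' repeat the first consonant+vowel as a prefix; stems whose second-to-last letter is 'r' add ti- … -al around the stem.
So budgihz → budgehz.

budgehz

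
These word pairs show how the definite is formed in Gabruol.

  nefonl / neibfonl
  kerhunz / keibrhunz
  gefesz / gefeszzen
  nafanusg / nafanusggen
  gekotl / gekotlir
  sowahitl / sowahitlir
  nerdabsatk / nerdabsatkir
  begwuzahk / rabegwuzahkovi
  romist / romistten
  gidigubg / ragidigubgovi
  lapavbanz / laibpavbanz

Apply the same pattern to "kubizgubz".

gefesz and kerhunz both end in -z yet inflect differently (gefeszzen, keibrhunz), so the final letter is not what conditions the rule; the second-to-last letter is.
"kubizgubz" has second-to-last letter 'b'. The one such stem in the data (gidigubg → ragidigubgovi) adds ra- … -ovi around the stem, so the same rule applies.
So kubizgubz → rakubizgubzovi.

rakubizgubzovi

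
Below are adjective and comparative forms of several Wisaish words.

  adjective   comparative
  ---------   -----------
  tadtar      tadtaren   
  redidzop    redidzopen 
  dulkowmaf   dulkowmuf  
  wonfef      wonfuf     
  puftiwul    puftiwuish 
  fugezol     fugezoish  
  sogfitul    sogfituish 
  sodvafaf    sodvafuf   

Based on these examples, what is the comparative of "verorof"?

veroruf

fugezol and redidzop both have last vowel 'o' yet inflect differently (fugezoish, redidzopen), so the last vowel is not what conditions the rule; the final letter is.
"verorof" ends in -f. The stems ending in -f (wonfef → wonfuf, dulkowmaf → dulkowmuf, sodvafaf → sodvafuf) change the last vowel to 'u'.
The other patterns: stems ending in -l drop the final letter and add -ish; stems ending in -p or -r add -en.
So verorof → veroruf.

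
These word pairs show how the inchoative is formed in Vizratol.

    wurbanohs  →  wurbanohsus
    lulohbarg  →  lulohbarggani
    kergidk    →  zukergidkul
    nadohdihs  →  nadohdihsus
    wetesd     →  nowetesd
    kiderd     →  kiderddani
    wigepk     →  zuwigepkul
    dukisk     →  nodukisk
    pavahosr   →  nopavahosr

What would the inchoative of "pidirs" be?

"pidirs" has second-to-last letter 'r'. The stems whose second-to-last letter is 'r' (kiderd → kiderddani, lulohbarg → lulohbarggani) double the final consonant and add -ani.
So pidirs → pidirssani.

pidirssani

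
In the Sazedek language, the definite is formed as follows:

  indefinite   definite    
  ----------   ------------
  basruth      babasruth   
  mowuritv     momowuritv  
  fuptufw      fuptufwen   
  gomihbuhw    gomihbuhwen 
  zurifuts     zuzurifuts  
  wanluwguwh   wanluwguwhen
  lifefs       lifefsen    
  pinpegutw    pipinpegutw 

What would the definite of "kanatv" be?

kakanatv

basruth and wanluwguwh both end in -h yet inflect differently (babasruth, wanluwguwhen), so the final letter is not what conditions the rule; the second-to-last letter is.
"kanatv" has second-to-last letter 't'. The stems whose second-to-last letter is 't' (basruth → babasruth, mowuritv → momowuritv, zurifuts → zuzurifuts) repeat the first consonant+vowel as a prefix.
So kanatv → kakanatv.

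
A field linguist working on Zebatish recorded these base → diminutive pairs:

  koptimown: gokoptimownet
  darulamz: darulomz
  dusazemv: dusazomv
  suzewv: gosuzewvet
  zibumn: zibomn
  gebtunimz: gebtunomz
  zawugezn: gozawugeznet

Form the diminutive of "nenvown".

gonenvownet

dusazemv and suzewv both end in -v yet inflect differently (dusazomv, gosuzewvet), so the final letter is not what conditions the rule; the second-to-last letter is.
"nenvown" has second-to-last letter 'w'. The stems whose second-to-last letter is 'w' (suzewv → gosuzewvet, koptimown → gokoptimownet) add go- … -et around the stem.
So nenvown → gonenvownet.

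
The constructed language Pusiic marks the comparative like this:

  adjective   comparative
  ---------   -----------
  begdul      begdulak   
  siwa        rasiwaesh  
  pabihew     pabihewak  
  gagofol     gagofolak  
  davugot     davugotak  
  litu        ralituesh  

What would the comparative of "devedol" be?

devedolak

begdul and litu both have last vowel 'u' yet inflect differently (begdulak, ralituesh), so the last vowel is not what conditions the rule; whether the stem ends in a vowel or a consonant is.
"devedol" ends in a consonant. The stems ending in a consonant (davugot → davugotak, pabihew → pabihewak, begdul → begdulak) add -ak.
The other pattern: stems ending in a vowel add ra- … -esh around the stem.
So devedol → devedolak.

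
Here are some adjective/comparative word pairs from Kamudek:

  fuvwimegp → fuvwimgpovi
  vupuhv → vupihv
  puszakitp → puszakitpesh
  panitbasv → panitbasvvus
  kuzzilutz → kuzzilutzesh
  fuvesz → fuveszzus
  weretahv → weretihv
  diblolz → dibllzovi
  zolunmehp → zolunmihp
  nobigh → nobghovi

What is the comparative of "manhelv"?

manhlvovi

zolunmehp and fuvwimegp both end in -p yet inflect differently (zolunmihp, fuvwimgpovi), so the final letter is not what conditions the rule; the second-to-last letter is.
"manhelv" has second-to-last letter 'l'. The one such stem in the data (diblolz → dibllzovi) deletes the last vowel and adds -ovi (as do fuvwimegp, nobigh), so the same rule applies.
The other patterns: stems whose second-to-last letter is 'h' change the last vowel to 'i'; stems whose second-to-last letter is 't' add -esh; stems whose second-to-last letter is 's' double the final consonant and add -us.
So manhelv → manhlvovi.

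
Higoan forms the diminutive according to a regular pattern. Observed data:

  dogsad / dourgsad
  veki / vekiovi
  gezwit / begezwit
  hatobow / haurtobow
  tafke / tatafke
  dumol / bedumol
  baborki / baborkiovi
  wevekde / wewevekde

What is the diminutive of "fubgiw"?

gezwit and veki both have last vowel 'i' yet inflect differently (begezwit, vekiovi), so the last vowel is not what conditions the rule; the final letter is.
"fubgiw" ends in -w. The one such stem in the data (hatobow → haurtobow) inserts -ur- after the first vowel (as does dogsad), so the same rule applies.
So fubgiw → fuurbgiw.

fuurbgiw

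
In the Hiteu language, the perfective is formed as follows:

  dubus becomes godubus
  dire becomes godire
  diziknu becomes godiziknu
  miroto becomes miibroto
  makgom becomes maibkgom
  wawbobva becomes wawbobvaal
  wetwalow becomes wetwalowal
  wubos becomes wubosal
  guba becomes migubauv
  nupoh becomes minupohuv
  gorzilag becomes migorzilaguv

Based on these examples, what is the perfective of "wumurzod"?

dubus and wubos both end in -s yet inflect differently (godubus, wubosal), so the final letter is not what conditions the rule; the first letter is.
"wumurzod" begins with w-. The stems beginning with w- (wawbobva → wawbobvaal, wetwalow → wetwalowal, wubos → wubosal) add -al.
So wumurzod → wumurzodal.

wumurzodal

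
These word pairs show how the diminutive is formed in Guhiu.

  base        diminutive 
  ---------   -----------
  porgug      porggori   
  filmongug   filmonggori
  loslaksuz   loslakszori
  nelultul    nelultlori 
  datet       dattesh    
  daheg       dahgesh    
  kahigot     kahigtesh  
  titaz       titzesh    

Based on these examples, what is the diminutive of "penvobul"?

porgug and daheg both end in -g yet inflect differently (porggori, dahgesh), so the final letter is not what conditions the rule; the last vowel is.
"penvobul" has last vowel 'u'. The stems whose last vowel is 'u' (porgug → porggori, filmongug → filmonggori, loslaksuz → loslakszori) delete the last vowel and add -ori.
So penvobul → penvoblori.

penvoblori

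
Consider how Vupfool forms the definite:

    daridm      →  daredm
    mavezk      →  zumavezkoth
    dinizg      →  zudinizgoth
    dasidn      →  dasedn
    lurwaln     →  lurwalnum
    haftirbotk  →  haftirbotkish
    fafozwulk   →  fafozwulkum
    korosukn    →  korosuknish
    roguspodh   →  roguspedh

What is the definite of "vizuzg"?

dasidn and lurwaln both end in -n yet inflect differently (dasedn, lurwalnum), so the final letter is not what conditions the rule; the second-to-last letter is.
"vizuzg" has second-to-last letter 'z'. The stems whose second-to-last letter is 'z' (mavezk → zumavezkoth, dinizg → zudinizgoth) add zu- … -oth around the stem.
The other patterns: stems whose second-to-last letter is 'd' change the last vowel to 'e'; stems whose second-to-last letter is 'l' add -um; stems whose second-to-last letter is 'k' or 't' add -ish.
So vizuzg → zuvizuzgoth.

zuvizuzgoth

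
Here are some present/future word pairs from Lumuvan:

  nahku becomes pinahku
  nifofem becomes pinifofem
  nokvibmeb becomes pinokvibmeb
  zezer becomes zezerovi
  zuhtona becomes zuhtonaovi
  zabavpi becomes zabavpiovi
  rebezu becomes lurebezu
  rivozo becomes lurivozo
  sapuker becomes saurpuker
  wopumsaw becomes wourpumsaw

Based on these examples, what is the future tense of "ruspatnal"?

luruspatnal

nahku and rebezu both end in -u yet inflect differently (pinahku, lurebezu), so the final letter is not what conditions the rule; the first letter is.
"ruspatnal" begins with r-. The stems beginning with r- (rebezu → lurebezu, rivozo → lurivozo) add the prefix lu-.
The other patterns: stems beginning with n- add the prefix pi-; stems beginning with z- add -ovi; stems beginning with s- or w- insert -ur- after the first vowel.
So ruspatnal → luruspatnal.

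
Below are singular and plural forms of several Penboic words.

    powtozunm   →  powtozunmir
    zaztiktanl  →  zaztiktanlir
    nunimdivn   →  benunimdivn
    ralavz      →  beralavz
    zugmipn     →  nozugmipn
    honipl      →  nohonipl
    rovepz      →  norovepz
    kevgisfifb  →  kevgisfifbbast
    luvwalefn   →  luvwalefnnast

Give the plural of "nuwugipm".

nonuwugipm

"nuwugipm" has second-to-last letter 'p'. The stems whose second-to-last letter is 'p' (zugmipn → nozugmipn, honipl → nohonipl, rovepz → norovepz) add the prefix no-.
So nuwugipm → nonuwugipm.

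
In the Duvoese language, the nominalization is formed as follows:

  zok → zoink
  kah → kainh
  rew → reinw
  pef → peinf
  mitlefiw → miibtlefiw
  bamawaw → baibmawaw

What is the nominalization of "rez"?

reinz

"rez" has 1 vowel. The stems with 1 vowel (zok → zoink, kah → kainh, rew → reinw) insert -in- after the first vowel.
The other pattern: stems with 3 vowels insert -ib- after the first vowel.
So rez → reinz.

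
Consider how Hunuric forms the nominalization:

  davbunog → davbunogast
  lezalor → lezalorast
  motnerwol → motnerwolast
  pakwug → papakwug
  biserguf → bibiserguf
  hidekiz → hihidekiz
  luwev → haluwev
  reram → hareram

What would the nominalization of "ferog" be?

davbunog and pakwug both end in -g yet inflect differently (davbunogast, papakwug), so the final letter is not what conditions the rule; the last vowel is.
"ferog" has last vowel 'o'. The stems whose last vowel is 'o' (davbunog → davbunogast, lezalor → lezalorast, motnerwol → motnerwolast) add -ast.
The other patterns: stems whose last vowel is 'i' or 'u' repeat the first consonant+vowel as a prefix; stems whose last vowel is 'a' or 'e' add the prefix ha-.
So ferog → ferogast.

ferogast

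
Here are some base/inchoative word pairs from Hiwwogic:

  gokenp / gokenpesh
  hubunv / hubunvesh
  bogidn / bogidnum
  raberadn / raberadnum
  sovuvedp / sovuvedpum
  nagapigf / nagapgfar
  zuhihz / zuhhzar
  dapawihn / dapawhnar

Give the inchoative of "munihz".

gokenp and sovuvedp both end in -p yet inflect differently (gokenpesh, sovuvedpum), so the final letter is not what conditions the rule; the second-to-last letter is.
"munihz" has second-to-last letter 'h'. The stems whose second-to-last letter is 'h' (zuhihz → zuhhzar, dapawihn → dapawhnar) delete the last vowel and add -ar.
The other patterns: stems whose second-to-last letter is 'n' add -esh; stems whose second-to-last letter is 'd' add -um.
So munihz → munhzar.

munhzar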